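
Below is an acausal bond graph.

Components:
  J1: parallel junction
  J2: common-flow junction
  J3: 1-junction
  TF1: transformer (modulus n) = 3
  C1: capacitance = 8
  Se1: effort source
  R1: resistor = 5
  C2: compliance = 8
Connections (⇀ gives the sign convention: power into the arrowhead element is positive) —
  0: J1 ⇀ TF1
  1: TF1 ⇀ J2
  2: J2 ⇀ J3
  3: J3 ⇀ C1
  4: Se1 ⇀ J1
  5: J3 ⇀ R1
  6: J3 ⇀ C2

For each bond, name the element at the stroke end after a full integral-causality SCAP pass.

#0 stroke→TF1
#1 stroke→J2
#2 stroke→J3
#3 stroke→J3
#4 stroke→J1
#5 stroke→R1
#6 stroke→J3

#4 →J1  (source Se1 imposes e)
#0 →TF1  (J1: bond 4 brought effort, rest push out)
#1 →J2  (TF1: transformer flips bond 0)
#2 →J3  (J2 needs exactly one f-in)
#3 →J3  (C1 integral (e out))
#6 →J3  (C2 outputs effort q/C2)
#5 →R1  (only one flow-in slot at J3)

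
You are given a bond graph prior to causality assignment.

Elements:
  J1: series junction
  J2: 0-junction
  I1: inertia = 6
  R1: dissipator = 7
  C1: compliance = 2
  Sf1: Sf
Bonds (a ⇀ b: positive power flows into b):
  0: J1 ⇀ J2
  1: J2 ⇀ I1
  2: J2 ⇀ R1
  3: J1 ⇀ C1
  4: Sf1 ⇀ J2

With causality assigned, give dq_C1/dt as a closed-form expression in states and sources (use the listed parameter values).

dq_C1/dt = -F_Sf1 + p_I1/6 - q_C1/14

bond 4 stroke at Sf1  (Sf1 fixes flow; stroke at Sf1)
bond 1 stroke at I1  (prefer integral on I1)
bond 3 stroke at J1  (C1 outputs effort q/C1)
bond 0 stroke at J2  (closing 1-jn rule on J1)
bond 2 stroke at R1  (J2 effort already set via bond 0)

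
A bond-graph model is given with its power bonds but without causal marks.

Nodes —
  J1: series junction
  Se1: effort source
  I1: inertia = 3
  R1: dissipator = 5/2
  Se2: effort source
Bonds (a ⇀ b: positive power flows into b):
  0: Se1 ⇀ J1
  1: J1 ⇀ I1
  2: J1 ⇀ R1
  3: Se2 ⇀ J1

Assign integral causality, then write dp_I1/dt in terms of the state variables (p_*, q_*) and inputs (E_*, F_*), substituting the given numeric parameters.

#0 →J1  (source Se1 imposes e)
#3 →J1  (Se2 fixes effort; stroke away)
#1 →I1  (I1 integral (f out))
#2 →J1  (common-f at J1 fixed by 1)

dp_I1/dt = E_Se1 + E_Se2 - 5*p_I1/6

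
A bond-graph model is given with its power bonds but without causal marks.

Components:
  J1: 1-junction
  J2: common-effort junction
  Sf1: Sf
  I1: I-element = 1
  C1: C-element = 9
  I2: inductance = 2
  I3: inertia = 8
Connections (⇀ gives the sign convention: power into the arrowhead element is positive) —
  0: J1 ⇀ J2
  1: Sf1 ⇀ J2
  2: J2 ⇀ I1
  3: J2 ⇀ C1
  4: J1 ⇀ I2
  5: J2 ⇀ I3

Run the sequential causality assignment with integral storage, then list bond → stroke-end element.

bond 1 |Sf1  (Sf1: flow source, stroke at near end)
bond 2 |I1  (I1 outputs flow p/I1)
bond 3 |J2  (C1: C, integral causality)
bond 0 |J1  (0-jn J2 has e-setter on 3)
bond 5 |I3  (J2: bond 3 brought effort, rest push out)
bond 4 |I2  (J1 needs exactly one f-in)

#0 |J1
#1 |Sf1
#2 |I1
#3 |J2
#4 |I2
#5 |I3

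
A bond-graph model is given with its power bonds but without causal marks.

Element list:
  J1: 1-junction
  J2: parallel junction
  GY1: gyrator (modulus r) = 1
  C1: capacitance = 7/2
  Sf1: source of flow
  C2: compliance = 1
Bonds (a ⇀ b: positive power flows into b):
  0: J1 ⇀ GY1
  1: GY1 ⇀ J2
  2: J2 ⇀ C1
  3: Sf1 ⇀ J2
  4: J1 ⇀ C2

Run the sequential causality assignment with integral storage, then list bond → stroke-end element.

bond 3 →Sf1  (Sf1 fixes flow; stroke at Sf1)
bond 2 →J2  (C1 outputs effort q/C1)
bond 1 →GY1  (J2 effort already set via bond 2)
bond 0 →GY1  (GY1 both-in/both-out from 1)
bond 4 →J1  (J1 flow already set via bond 0)

b0 |GY1
b1 |GY1
b2 |J2
b3 |Sf1
b4 |J1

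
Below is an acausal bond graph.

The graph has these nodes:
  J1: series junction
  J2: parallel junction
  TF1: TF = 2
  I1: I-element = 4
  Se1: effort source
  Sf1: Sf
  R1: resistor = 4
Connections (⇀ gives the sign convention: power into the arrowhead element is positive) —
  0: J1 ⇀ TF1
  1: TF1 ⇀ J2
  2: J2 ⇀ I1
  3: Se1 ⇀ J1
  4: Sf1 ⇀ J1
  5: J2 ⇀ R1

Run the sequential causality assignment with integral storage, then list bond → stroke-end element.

#3 stroke→J1  (Se1 (Se) sets effort on bond)
#4 stroke→Sf1  (source Sf1 imposes f)
#0 stroke→J1  (common-f at J1 fixed by 4)
#1 stroke→TF1  (TF TF1: opposite of bond 0)
#2 stroke→I1  (prefer integral on I1)
#5 stroke→J2  (J2 needs exactly one e-in)

bond 0 →J1
bond 1 →TF1
bond 2 →I1
bond 3 →J1
bond 4 →Sf1
bond 5 →J2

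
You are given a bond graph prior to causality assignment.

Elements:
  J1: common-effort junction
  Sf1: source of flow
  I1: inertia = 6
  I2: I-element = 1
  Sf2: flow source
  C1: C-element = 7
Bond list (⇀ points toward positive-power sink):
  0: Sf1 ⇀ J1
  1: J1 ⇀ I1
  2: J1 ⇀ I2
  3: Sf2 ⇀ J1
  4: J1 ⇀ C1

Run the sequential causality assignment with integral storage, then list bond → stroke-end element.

#0 stroke→Sf1
#1 stroke→I1
#2 stroke→I2
#3 stroke→Sf2
#4 stroke→J1

β0 |Sf1  (source Sf1 imposes f)
β3 |Sf2  (source Sf2 imposes f)
β1 |I1  (I1 outputs flow p/I1)
β2 |I2  (I2 integral (f out))
β4 |J1  (only one effort-in slot at J1)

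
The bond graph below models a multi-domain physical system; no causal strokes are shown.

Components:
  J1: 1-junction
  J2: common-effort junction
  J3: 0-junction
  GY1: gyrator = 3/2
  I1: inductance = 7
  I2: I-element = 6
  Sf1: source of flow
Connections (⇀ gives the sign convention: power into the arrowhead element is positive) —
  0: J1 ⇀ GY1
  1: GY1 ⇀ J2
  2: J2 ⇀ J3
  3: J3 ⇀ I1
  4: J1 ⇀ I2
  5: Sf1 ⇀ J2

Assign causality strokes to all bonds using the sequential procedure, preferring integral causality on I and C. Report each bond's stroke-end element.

bond 0 →J1
bond 1 →J2
bond 2 →J3
bond 3 →I1
bond 4 →I2
bond 5 →Sf1

bond 5 stroke at Sf1  (Sf1: flow source, stroke at near end)
bond 3 stroke at I1  (prefer integral on I1)
bond 2 stroke at J3  (J3: last free bond brings effort in)
bond 1 stroke at J2  (J2: last free bond brings effort in)
bond 0 stroke at J1  (GY1 both-in/both-out from 1)
bond 4 stroke at I2  (J1 needs exactly one f-in)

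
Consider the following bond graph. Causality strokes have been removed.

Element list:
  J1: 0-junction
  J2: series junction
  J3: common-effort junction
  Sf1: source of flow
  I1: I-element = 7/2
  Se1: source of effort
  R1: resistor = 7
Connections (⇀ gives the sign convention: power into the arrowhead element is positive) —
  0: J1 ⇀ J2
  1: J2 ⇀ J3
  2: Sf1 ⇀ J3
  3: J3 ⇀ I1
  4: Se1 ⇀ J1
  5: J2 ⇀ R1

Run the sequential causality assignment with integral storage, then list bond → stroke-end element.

#0 stroke at J2
#1 stroke at J3
#2 stroke at Sf1
#3 stroke at I1
#4 stroke at J1
#5 stroke at J2

#2 stroke→Sf1  (Sf1 fixes flow; stroke at Sf1)
#4 stroke→J1  (Se1 fixes effort; stroke away)
#0 stroke→J2  (0-jn J1 has e-setter on 4)
#3 stroke→I1  (prefer integral on I1)
#1 stroke→J3  (J3: last free bond brings effort in)
#5 stroke→J2  (J2: bond 1 brought flow, rest push out)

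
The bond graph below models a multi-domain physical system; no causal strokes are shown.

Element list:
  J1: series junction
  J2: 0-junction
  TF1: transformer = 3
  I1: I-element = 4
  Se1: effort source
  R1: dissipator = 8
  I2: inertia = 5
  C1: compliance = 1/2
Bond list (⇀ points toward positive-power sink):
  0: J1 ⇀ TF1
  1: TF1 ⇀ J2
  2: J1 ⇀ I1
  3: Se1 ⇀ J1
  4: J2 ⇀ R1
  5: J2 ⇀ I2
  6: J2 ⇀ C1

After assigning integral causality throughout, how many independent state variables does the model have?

bond 3 stroke→J1  (Se1 (Se) sets effort on bond)
bond 2 stroke→I1  (I1 outputs flow p/I1)
bond 0 stroke→J1  (common-f at J1 fixed by 2)
bond 1 stroke→TF1  (through TF1, causality passes straight; one stroke at TF1)
bond 5 stroke→I2  (prefer integral on I2)
bond 6 stroke→J2  (C1: C, integral causality)
bond 4 stroke→R1  (J2 effort already set via bond 6)

3  (C1, I1, I2 all integral)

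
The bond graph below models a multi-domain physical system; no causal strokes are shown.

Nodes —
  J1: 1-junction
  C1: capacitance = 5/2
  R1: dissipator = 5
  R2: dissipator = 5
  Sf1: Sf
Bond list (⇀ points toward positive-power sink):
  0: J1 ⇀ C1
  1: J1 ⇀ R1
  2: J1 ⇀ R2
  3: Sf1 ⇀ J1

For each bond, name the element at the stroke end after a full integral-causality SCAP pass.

β3 stroke→Sf1  (Sf1: flow source, stroke at near end)
β0 stroke→J1  (J1: bond 3 brought flow, rest push out)
β1 stroke→J1  (J1 flow already set via bond 3)
β2 stroke→J1  (J1: bond 3 brought flow, rest push out)

β0 stroke at J1
β1 stroke at J1
β2 stroke at J1
β3 stroke at Sf1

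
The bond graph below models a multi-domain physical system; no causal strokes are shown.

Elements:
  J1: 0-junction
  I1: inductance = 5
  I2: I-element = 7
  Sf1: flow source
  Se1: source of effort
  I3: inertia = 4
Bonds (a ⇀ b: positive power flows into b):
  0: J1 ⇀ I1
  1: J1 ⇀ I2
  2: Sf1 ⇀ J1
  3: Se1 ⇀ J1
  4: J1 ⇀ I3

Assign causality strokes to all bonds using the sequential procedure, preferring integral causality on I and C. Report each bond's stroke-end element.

bond 0 stroke at I1
bond 1 stroke at I2
bond 2 stroke at Sf1
bond 3 stroke at J1
bond 4 stroke at I3

bond 2 →Sf1  (Sf1 fixes flow; stroke at Sf1)
bond 3 →J1  (source Se1 imposes e)
bond 0 →I1  (J1 effort already set via bond 3)
bond 1 →I2  (J1: bond 3 brought effort, rest push out)
bond 4 →I3  (J1: bond 3 brought effort, rest push out)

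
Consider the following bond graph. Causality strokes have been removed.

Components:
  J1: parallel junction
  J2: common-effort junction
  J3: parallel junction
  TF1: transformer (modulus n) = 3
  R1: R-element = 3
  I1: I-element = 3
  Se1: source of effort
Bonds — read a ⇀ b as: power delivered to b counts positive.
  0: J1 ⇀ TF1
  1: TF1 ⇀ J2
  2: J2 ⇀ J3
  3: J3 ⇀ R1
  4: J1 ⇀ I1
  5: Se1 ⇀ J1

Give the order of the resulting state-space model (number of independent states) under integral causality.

β5 |J1  (Se1: effort source, stroke at far end)
β0 |TF1  (0-jn J1 has e-setter on 5)
β4 |I1  (common-e at J1 fixed by 5)
β1 |J2  (TF1 one-in-one-out from 0)
β2 |J3  (J2 effort already set via bond 1)
β3 |R1  (common-e at J3 fixed by 2)

1  (I1 all integral)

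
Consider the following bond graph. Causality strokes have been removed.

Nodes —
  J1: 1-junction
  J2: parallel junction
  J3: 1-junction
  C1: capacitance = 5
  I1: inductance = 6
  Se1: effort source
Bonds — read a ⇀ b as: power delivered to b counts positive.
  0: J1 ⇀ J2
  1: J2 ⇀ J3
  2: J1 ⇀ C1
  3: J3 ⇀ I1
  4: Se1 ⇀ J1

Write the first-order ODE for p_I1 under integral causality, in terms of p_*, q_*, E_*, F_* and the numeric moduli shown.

dp_I1/dt = E_Se1 - q_C1/5

β4 |J1  (source Se1 imposes e)
β2 |J1  (C1: C, integral causality)
β0 |J2  (closing 1-jn rule on J1)
β1 |J3  (J2: bond 0 brought effort, rest push out)
β3 |I1  (J3: last free bond brings flow in)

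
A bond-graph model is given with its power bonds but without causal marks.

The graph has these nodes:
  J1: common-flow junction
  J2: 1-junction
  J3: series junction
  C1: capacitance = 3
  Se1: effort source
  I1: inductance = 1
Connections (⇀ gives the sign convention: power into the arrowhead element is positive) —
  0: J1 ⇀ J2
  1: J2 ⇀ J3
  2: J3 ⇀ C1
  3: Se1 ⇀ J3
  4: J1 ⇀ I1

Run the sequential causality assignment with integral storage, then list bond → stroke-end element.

β3 |J3  (Se1 fixes effort; stroke away)
β2 |J3  (C1 integral (e out))
β1 |J2  (only one flow-in slot at J3)
β0 |J1  (J2 needs exactly one f-in)
β4 |I1  (only one flow-in slot at J1)

bond 0 |J1
bond 1 |J2
bond 2 |J3
bond 3 |J3
bond 4 |I1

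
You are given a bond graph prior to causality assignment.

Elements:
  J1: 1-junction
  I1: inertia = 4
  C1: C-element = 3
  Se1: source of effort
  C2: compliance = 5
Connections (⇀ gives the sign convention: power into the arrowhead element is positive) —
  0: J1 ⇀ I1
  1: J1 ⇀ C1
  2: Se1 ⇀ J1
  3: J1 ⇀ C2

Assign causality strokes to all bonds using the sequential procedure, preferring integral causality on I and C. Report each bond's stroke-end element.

b2 →J1  (source Se1 imposes e)
b0 →I1  (I1 integral (f out))
b1 →J1  (common-f at J1 fixed by 0)
b3 →J1  (1-jn J1 has f-setter on 0)

bond 0 →I1
bond 1 →J1
bond 2 →J1
bond 3 →J1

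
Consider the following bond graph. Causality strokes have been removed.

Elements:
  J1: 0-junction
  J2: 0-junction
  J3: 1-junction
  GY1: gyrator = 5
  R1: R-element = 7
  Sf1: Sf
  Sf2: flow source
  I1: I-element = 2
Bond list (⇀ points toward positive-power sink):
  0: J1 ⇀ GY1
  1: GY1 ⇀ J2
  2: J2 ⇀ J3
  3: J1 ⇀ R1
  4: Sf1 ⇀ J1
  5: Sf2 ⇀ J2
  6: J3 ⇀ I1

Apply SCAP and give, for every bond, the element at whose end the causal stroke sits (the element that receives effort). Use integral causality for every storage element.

#0 |J1
#1 |J2
#2 |J3
#3 |R1
#4 |Sf1
#5 |Sf2
#6 |I1

b4 stroke at Sf1  (source Sf1 imposes f)
b5 stroke at Sf2  (Sf2 fixes flow; stroke at Sf2)
b6 stroke at I1  (I1 outputs flow p/I1)
b2 stroke at J3  (J3: bond 6 brought flow, rest push out)
b1 stroke at J2  (J2 needs exactly one e-in)
b0 stroke at J1  (GY1 both-in/both-out from 1)
b3 stroke at R1  (0-jn J1 has e-setter on 0)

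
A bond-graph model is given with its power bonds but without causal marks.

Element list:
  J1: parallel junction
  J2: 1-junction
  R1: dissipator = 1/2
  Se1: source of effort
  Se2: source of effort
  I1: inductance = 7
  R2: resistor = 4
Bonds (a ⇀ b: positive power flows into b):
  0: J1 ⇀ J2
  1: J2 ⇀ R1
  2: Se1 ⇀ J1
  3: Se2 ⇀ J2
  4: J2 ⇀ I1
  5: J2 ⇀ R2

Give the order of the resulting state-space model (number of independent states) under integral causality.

b2 stroke at J1  (Se1 (Se) sets effort on bond)
b3 stroke at J2  (Se2: effort source, stroke at far end)
b0 stroke at J2  (common-e at J1 fixed by 2)
b4 stroke at I1  (I1: I, integral causality)
b1 stroke at J2  (common-f at J2 fixed by 4)
b5 stroke at J2  (1-jn J2 has f-setter on 4)

1  (I1 all integral)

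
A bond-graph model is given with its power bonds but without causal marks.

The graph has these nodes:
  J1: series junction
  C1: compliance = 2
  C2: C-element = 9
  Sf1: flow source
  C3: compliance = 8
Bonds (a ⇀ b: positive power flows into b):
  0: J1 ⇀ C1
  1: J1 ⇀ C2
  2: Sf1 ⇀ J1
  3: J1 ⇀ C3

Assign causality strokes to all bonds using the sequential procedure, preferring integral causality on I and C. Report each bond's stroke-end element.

b2 stroke at Sf1  (Sf1 (Sf) sets flow on bond)
b0 stroke at J1  (common-f at J1 fixed by 2)
b1 stroke at J1  (1-jn J1 has f-setter on 2)
b3 stroke at J1  (common-f at J1 fixed by 2)

b0 stroke at J1
b1 stroke at J1
b2 stroke at Sf1
b3 stroke at J1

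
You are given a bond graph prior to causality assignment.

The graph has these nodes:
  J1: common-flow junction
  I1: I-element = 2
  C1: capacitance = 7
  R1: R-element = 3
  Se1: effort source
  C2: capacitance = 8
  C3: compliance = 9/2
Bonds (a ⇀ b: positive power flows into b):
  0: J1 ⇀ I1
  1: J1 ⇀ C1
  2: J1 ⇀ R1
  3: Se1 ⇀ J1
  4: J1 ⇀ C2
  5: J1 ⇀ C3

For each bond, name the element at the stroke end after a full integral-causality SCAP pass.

bond 3 stroke→J1  (Se1 fixes effort; stroke away)
bond 0 stroke→I1  (I1 outputs flow p/I1)
bond 1 stroke→J1  (1-jn J1 has f-setter on 0)
bond 2 stroke→J1  (J1 flow already set via bond 0)
bond 4 stroke→J1  (J1: bond 0 brought flow, rest push out)
bond 5 stroke→J1  (J1 flow already set via bond 0)

β0 stroke at I1
β1 stroke at J1
β2 stroke at J1
β3 stroke at J1
β4 stroke at J1
β5 stroke at J1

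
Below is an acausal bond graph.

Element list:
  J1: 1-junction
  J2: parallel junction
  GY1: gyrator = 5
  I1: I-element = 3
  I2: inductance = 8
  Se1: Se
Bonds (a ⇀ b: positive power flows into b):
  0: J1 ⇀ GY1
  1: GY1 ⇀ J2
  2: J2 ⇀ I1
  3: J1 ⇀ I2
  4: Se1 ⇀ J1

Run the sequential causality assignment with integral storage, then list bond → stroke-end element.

bond 0 |J1
bond 1 |J2
bond 2 |I1
bond 3 |I2
bond 4 |J1

β4 |J1  (Se1 (Se) sets effort on bond)
β2 |I1  (I1 integral (f out))
β1 |J2  (J2: last free bond brings effort in)
β0 |J1  (GY1 both-in/both-out from 1)
β3 |I2  (J1: last free bond brings flow in)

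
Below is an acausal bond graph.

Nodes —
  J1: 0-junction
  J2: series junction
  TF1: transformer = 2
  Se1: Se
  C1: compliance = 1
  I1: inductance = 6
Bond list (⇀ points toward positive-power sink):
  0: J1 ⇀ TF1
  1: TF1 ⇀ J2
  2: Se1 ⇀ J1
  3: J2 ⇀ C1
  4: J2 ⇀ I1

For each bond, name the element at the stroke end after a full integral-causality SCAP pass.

#0 |TF1
#1 |J2
#2 |J1
#3 |J2
#4 |I1

#2 stroke at J1  (Se1 (Se) sets effort on bond)
#0 stroke at TF1  (common-e at J1 fixed by 2)
#1 stroke at J2  (TF1 one-in-one-out from 0)
#3 stroke at J2  (prefer integral on C1)
#4 stroke at I1  (J2 needs exactly one f-in)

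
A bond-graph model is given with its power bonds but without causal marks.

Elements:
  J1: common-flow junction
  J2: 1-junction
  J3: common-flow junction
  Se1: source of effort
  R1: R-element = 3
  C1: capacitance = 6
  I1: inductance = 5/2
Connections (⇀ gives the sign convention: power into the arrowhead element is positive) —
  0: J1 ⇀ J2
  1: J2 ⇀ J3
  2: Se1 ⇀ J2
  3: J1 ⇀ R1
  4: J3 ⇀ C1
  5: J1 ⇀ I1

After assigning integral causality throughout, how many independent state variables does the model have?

2  (C1, I1 all integral)

bond 2 stroke at J2  (Se1: effort source, stroke at far end)
bond 4 stroke at J3  (C1: C, integral causality)
bond 1 stroke at J2  (J3 needs exactly one f-in)
bond 0 stroke at J1  (J2 needs exactly one f-in)
bond 5 stroke at I1  (I1: I, integral causality)
bond 3 stroke at J1  (common-f at J1 fixed by 5)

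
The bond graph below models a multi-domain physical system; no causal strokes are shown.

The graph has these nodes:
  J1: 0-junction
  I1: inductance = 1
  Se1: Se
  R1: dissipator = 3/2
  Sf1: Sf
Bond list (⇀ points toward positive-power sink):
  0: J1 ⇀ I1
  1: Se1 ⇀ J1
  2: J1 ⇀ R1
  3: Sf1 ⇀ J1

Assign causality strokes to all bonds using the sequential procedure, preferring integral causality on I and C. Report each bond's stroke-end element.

b0 stroke at I1
b1 stroke at J1
b2 stroke at R1
b3 stroke at Sf1

β1 stroke→J1  (Se1 fixes effort; stroke away)
β3 stroke→Sf1  (Sf1 fixes flow; stroke at Sf1)
β0 stroke→I1  (J1: bond 1 brought effort, rest push out)
β2 stroke→R1  (0-jn J1 has e-setter on 1)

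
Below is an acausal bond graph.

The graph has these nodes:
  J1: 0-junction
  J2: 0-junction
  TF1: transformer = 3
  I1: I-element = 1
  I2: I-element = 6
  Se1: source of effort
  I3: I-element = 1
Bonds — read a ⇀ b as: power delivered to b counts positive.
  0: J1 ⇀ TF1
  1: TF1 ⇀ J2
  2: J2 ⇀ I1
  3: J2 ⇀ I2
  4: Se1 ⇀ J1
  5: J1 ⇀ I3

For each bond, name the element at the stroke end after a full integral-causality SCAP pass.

bond 0 →TF1
bond 1 →J2
bond 2 →I1
bond 3 →I2
bond 4 →J1
bond 5 →I3

b4 stroke at J1  (Se1 fixes effort; stroke away)
b0 stroke at TF1  (J1 effort already set via bond 4)
b5 stroke at I3  (J1: bond 4 brought effort, rest push out)
b1 stroke at J2  (TF1: transformer flips bond 0)
b2 stroke at I1  (0-jn J2 has e-setter on 1)
b3 stroke at I2  (common-e at J2 fixed by 1)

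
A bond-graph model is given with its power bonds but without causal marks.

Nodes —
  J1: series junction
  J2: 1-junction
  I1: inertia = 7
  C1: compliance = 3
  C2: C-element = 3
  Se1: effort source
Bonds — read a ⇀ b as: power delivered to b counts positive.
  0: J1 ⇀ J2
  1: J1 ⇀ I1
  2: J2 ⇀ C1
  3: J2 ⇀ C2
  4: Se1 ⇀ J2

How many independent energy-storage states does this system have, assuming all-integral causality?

bond 4 stroke→J2  (Se1: effort source, stroke at far end)
bond 1 stroke→I1  (prefer integral on I1)
bond 0 stroke→J1  (common-f at J1 fixed by 1)
bond 2 stroke→J2  (1-jn J2 has f-setter on 0)
bond 3 stroke→J2  (J2 flow already set via bond 0)

3  (C1, C2, I1 all integral)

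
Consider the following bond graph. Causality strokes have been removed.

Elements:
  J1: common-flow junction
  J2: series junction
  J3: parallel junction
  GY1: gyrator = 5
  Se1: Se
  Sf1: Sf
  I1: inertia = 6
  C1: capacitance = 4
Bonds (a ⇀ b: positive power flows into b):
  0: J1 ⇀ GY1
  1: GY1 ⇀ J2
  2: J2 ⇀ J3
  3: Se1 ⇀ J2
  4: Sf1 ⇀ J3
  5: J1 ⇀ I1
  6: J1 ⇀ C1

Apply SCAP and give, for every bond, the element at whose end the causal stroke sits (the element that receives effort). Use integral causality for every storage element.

β0 →J1
β1 →J2
β2 →J3
β3 →J2
β4 →Sf1
β5 →I1
β6 →J1

bond 3 →J2  (Se1 fixes effort; stroke away)
bond 4 →Sf1  (Sf1: flow source, stroke at near end)
bond 2 →J3  (only one effort-in slot at J3)
bond 1 →J2  (J2 flow already set via bond 2)
bond 0 →J1  (through GY1, causality inverts; strokes same side of GY1)
bond 5 →I1  (I1 outputs flow p/I1)
bond 6 →J1  (J1: bond 5 brought flow, rest push out)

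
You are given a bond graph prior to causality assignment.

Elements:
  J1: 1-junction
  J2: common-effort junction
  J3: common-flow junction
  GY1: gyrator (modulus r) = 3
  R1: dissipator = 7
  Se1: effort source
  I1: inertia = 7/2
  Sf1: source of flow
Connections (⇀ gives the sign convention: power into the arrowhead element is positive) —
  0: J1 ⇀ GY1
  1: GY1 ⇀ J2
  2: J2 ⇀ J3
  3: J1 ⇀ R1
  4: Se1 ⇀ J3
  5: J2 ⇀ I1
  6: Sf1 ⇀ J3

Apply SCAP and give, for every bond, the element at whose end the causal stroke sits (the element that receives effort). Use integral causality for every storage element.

b4 →J3  (Se1: effort source, stroke at far end)
b6 →Sf1  (Sf1: flow source, stroke at near end)
b2 →J3  (1-jn J3 has f-setter on 6)
b5 →I1  (I1 integral (f out))
b1 →J2  (J2 needs exactly one e-in)
b0 →J1  (GY1 both-in/both-out from 1)
b3 →R1  (only one flow-in slot at J1)

bond 0 stroke at J1
bond 1 stroke at J2
bond 2 stroke at J3
bond 3 stroke at R1
bond 4 stroke at J3
bond 5 stroke at I1
bond 6 stroke at Sf1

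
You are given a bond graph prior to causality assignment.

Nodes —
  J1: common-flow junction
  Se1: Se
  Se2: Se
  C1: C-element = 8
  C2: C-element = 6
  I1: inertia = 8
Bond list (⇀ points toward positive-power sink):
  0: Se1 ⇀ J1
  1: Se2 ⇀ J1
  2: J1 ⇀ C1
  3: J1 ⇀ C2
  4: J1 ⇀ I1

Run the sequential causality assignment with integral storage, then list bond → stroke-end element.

bond 0 stroke→J1
bond 1 stroke→J1
bond 2 stroke→J1
bond 3 stroke→J1
bond 4 stroke→I1

b0 stroke→J1  (source Se1 imposes e)
b1 stroke→J1  (Se2: effort source, stroke at far end)
b2 stroke→J1  (prefer integral on C1)
b3 stroke→J1  (C2: C, integral causality)
b4 stroke→I1  (closing 1-jn rule on J1)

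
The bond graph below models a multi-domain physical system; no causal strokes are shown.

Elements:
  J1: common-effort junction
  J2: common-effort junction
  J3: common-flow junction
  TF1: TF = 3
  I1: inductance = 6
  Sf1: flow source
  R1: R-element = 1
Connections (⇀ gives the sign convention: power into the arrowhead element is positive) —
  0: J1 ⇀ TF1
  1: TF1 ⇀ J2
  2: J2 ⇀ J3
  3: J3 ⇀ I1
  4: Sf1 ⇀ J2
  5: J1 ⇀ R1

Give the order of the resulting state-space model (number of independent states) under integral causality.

1  (I1 all integral)

β4 stroke at Sf1  (Sf1: flow source, stroke at near end)
β3 stroke at I1  (I1: I, integral causality)
β2 stroke at J3  (1-jn J3 has f-setter on 3)
β1 stroke at J2  (J2: last free bond brings effort in)
β0 stroke at TF1  (TF TF1: opposite of bond 1)
β5 stroke at J1  (closing 0-jn rule on J1)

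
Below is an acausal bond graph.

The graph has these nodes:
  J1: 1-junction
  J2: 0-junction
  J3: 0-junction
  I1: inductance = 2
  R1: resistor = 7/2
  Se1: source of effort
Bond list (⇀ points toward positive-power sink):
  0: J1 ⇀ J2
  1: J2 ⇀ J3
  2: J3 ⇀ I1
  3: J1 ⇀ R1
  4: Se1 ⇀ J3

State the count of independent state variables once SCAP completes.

1  (I1 all integral)

#4 stroke at J3  (source Se1 imposes e)
#1 stroke at J2  (J3 effort already set via bond 4)
#2 stroke at I1  (common-e at J3 fixed by 4)
#0 stroke at J1  (common-e at J2 fixed by 1)
#3 stroke at R1  (only one flow-in slot at J1)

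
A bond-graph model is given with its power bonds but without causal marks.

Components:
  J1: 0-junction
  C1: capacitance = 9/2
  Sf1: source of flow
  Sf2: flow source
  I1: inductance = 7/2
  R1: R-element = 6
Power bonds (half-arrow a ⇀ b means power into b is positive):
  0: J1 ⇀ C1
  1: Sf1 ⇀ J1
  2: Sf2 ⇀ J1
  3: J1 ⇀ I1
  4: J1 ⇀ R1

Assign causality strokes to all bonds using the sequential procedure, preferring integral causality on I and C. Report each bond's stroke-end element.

#0 |J1
#1 |Sf1
#2 |Sf2
#3 |I1
#4 |R1

β1 →Sf1  (Sf1: flow source, stroke at near end)
β2 →Sf2  (Sf2: flow source, stroke at near end)
β0 →J1  (C1: C, integral causality)
β3 →I1  (J1 effort already set via bond 0)
β4 →R1  (J1 effort already set via bond 0)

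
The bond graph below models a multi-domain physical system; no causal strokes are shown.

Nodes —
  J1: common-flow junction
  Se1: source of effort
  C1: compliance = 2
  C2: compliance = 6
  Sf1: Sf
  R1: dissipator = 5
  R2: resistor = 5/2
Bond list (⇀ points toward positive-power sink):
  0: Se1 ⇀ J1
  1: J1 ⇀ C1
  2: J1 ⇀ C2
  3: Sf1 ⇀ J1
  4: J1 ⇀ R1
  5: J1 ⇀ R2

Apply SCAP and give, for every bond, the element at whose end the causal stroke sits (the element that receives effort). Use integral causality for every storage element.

β0 stroke→J1  (Se1: effort source, stroke at far end)
β3 stroke→Sf1  (Sf1 fixes flow; stroke at Sf1)
β1 stroke→J1  (J1 flow already set via bond 3)
β2 stroke→J1  (common-f at J1 fixed by 3)
β4 stroke→J1  (J1 flow already set via bond 3)
β5 stroke→J1  (common-f at J1 fixed by 3)

β0 →J1
β1 →J1
β2 →J1
β3 →Sf1
β4 →J1
β5 →J1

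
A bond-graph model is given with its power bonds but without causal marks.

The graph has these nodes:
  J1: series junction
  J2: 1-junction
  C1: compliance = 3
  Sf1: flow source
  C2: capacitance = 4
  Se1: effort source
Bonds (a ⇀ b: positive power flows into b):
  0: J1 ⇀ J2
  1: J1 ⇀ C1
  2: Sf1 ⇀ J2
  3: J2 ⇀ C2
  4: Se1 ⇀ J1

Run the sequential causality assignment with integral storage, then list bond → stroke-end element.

bond 0 stroke at J2
bond 1 stroke at J1
bond 2 stroke at Sf1
bond 3 stroke at J2
bond 4 stroke at J1

bond 2 →Sf1  (Sf1 fixes flow; stroke at Sf1)
bond 4 →J1  (Se1 fixes effort; stroke away)
bond 0 →J2  (common-f at J2 fixed by 2)
bond 3 →J2  (common-f at J2 fixed by 2)
bond 1 →J1  (J1 flow already set via bond 0)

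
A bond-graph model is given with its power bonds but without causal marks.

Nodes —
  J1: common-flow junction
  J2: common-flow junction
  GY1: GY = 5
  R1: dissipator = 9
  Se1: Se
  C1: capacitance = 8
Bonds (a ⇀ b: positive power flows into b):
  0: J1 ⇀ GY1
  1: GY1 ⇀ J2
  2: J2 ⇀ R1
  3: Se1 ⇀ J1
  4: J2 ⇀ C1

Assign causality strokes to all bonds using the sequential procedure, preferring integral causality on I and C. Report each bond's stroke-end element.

bond 0 stroke→GY1
bond 1 stroke→GY1
bond 2 stroke→J2
bond 3 stroke→J1
bond 4 stroke→J2

bond 3 →J1  (Se1: effort source, stroke at far end)
bond 0 →GY1  (J1: last free bond brings flow in)
bond 1 →GY1  (GY1 both-in/both-out from 0)
bond 2 →J2  (J2: bond 1 brought flow, rest push out)
bond 4 →J2  (J2: bond 1 brought flow, rest push out)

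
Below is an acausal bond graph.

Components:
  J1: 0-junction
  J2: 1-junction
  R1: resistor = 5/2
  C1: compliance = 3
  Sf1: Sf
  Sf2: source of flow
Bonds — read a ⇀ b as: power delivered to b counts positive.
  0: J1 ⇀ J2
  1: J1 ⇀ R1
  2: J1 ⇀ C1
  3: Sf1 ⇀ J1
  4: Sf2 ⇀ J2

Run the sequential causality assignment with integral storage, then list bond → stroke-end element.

β0 |J2
β1 |R1
β2 |J1
β3 |Sf1
β4 |Sf2

bond 3 stroke at Sf1  (Sf1: flow source, stroke at near end)
bond 4 stroke at Sf2  (Sf2 (Sf) sets flow on bond)
bond 0 stroke at J2  (J2: bond 4 brought flow, rest push out)
bond 2 stroke at J1  (C1 integral (e out))
bond 1 stroke at R1  (J1: bond 2 brought effort, rest push out)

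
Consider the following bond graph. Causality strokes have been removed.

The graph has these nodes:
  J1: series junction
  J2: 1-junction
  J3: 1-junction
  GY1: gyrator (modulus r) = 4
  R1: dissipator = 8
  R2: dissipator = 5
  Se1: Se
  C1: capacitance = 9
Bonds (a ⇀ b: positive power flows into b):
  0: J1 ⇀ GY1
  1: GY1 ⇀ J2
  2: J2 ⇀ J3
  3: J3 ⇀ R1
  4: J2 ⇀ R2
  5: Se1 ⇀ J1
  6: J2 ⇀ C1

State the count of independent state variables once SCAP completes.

b5 →J1  (source Se1 imposes e)
b0 →GY1  (J1: last free bond brings flow in)
b1 →GY1  (GY1 both-in/both-out from 0)
b2 →J2  (1-jn J2 has f-setter on 1)
b4 →J2  (common-f at J2 fixed by 1)
b6 →J2  (J2: bond 1 brought flow, rest push out)
b3 →J3  (J3 flow already set via bond 2)

1  (C1 all integral)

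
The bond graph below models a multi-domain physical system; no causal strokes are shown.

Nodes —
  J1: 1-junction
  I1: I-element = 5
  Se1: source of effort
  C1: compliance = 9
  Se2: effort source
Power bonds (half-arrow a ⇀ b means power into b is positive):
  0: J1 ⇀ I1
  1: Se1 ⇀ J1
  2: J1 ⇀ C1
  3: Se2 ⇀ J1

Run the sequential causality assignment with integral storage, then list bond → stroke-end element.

b0 →I1
b1 →J1
b2 →J1
b3 →J1

β1 stroke→J1  (Se1 fixes effort; stroke away)
β3 stroke→J1  (Se2 (Se) sets effort on bond)
β0 stroke→I1  (I1 outputs flow p/I1)
β2 stroke→J1  (1-jn J1 has f-setter on 0)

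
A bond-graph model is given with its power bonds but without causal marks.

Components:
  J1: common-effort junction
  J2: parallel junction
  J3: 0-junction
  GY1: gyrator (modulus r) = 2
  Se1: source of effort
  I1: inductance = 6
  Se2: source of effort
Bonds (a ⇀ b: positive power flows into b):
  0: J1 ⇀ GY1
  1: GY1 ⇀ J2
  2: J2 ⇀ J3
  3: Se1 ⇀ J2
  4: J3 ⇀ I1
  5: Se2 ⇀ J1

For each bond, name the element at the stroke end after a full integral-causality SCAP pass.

β0 stroke→GY1
β1 stroke→GY1
β2 stroke→J3
β3 stroke→J2
β4 stroke→I1
β5 stroke→J1

bond 3 |J2  (source Se1 imposes e)
bond 5 |J1  (Se2 fixes effort; stroke away)
bond 0 |GY1  (common-e at J1 fixed by 5)
bond 1 |GY1  (common-e at J2 fixed by 3)
bond 2 |J3  (0-jn J2 has e-setter on 3)
bond 4 |I1  (0-jn J3 has e-setter on 2)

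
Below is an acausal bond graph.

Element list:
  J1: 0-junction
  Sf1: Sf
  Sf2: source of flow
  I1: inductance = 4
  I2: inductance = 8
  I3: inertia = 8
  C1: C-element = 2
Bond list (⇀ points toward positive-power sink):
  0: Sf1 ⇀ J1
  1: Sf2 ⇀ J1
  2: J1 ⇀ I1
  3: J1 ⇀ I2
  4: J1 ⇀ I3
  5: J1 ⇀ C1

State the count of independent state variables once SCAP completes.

4  (C1, I1, I2, I3 all integral)

bond 0 stroke→Sf1  (Sf1 (Sf) sets flow on bond)
bond 1 stroke→Sf2  (source Sf2 imposes f)
bond 2 stroke→I1  (I1 outputs flow p/I1)
bond 3 stroke→I2  (I2 outputs flow p/I2)
bond 4 stroke→I3  (I3 outputs flow p/I3)
bond 5 stroke→J1  (J1: last free bond brings effort in)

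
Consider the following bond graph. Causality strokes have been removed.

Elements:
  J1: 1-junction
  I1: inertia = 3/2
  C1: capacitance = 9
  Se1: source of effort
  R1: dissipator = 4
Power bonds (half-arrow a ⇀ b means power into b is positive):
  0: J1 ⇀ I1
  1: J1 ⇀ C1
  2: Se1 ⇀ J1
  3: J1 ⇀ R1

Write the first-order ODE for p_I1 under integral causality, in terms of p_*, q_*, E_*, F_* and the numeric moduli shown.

dp_I1/dt = E_Se1 - 8*p_I1/3 - q_C1/9

β2 stroke→J1  (source Se1 imposes e)
β0 stroke→I1  (I1 integral (f out))
β1 stroke→J1  (J1 flow already set via bond 0)
β3 stroke→J1  (1-jn J1 has f-setter on 0)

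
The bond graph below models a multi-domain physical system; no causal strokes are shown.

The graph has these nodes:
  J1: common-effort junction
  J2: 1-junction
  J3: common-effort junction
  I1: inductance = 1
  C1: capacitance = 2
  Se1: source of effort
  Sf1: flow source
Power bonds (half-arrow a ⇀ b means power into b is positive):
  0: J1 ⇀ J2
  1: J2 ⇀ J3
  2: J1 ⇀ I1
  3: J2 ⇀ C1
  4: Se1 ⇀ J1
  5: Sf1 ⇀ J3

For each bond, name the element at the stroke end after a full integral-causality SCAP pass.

β0 |J2
β1 |J3
β2 |I1
β3 |J2
β4 |J1
β5 |Sf1

bond 4 stroke at J1  (source Se1 imposes e)
bond 5 stroke at Sf1  (Sf1 (Sf) sets flow on bond)
bond 0 stroke at J2  (common-e at J1 fixed by 4)
bond 2 stroke at I1  (0-jn J1 has e-setter on 4)
bond 1 stroke at J3  (J3: last free bond brings effort in)
bond 3 stroke at J2  (common-f at J2 fixed by 1)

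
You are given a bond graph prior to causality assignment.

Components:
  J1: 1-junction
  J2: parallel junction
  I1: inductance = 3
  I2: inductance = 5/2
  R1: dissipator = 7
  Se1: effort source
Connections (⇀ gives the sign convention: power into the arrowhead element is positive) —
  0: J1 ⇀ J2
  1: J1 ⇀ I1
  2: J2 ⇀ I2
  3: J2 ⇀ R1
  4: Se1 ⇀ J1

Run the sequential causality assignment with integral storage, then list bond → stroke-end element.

#4 stroke→J1  (Se1 (Se) sets effort on bond)
#1 stroke→I1  (I1 outputs flow p/I1)
#0 stroke→J1  (common-f at J1 fixed by 1)
#2 stroke→I2  (I2 outputs flow p/I2)
#3 stroke→J2  (J2 needs exactly one e-in)

#0 stroke at J1
#1 stroke at I1
#2 stroke at I2
#3 stroke at J2
#4 stroke at J1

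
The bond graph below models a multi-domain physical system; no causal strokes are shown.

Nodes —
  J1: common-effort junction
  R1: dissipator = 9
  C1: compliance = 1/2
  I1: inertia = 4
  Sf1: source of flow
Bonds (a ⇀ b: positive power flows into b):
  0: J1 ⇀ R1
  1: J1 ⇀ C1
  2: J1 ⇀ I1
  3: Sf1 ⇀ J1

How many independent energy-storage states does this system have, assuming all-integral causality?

2  (C1, I1 all integral)

#3 |Sf1  (source Sf1 imposes f)
#1 |J1  (C1 outputs effort q/C1)
#0 |R1  (J1 effort already set via bond 1)
#2 |I1  (common-e at J1 fixed by 1)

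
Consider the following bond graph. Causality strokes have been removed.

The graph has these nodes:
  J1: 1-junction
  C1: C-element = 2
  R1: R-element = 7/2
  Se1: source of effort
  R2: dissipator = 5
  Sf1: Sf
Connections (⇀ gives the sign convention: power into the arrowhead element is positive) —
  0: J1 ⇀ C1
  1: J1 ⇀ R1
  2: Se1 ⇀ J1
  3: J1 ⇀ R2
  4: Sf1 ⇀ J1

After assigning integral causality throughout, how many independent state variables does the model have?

1  (C1 all integral)

b2 stroke at J1  (Se1 fixes effort; stroke away)
b4 stroke at Sf1  (source Sf1 imposes f)
b0 stroke at J1  (1-jn J1 has f-setter on 4)
b1 stroke at J1  (common-f at J1 fixed by 4)
b3 stroke at J1  (1-jn J1 has f-setter on 4)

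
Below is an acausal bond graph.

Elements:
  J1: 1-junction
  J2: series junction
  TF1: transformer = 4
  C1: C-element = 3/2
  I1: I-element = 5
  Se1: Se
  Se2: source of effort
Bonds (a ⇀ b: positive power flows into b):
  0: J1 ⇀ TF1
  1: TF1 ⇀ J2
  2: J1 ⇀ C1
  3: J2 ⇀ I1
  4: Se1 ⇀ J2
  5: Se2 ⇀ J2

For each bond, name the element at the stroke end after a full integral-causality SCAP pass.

b4 stroke→J2  (source Se1 imposes e)
b5 stroke→J2  (Se2: effort source, stroke at far end)
b2 stroke→J1  (C1: C, integral causality)
b0 stroke→TF1  (J1 needs exactly one f-in)
b1 stroke→J2  (through TF1, causality passes straight; one stroke at TF1)
b3 stroke→I1  (closing 1-jn rule on J2)

bond 0 →TF1
bond 1 →J2
bond 2 →J1
bond 3 →I1
bond 4 →J2
bond 5 →J2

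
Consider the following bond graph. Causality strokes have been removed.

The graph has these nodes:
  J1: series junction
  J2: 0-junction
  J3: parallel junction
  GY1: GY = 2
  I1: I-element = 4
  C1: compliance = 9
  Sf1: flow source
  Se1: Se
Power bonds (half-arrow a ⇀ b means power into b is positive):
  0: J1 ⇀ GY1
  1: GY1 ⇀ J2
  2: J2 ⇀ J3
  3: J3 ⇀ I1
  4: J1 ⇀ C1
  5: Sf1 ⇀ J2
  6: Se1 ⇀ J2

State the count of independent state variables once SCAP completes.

2  (C1, I1 all integral)

#5 →Sf1  (Sf1: flow source, stroke at near end)
#6 →J2  (Se1 fixes effort; stroke away)
#1 →GY1  (J2 effort already set via bond 6)
#2 →J3  (J2 effort already set via bond 6)
#3 →I1  (common-e at J3 fixed by 2)
#0 →GY1  (GY1 both-in/both-out from 1)
#4 →J1  (J1 flow already set via bond 0)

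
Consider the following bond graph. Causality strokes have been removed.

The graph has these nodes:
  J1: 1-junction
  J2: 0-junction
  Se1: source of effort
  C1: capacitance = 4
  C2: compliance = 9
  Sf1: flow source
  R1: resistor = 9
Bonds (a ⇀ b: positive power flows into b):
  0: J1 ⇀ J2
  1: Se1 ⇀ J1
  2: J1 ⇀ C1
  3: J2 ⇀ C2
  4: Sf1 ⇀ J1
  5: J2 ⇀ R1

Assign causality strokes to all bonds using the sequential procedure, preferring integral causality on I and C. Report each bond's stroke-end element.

β1 |J1  (Se1 (Se) sets effort on bond)
β4 |Sf1  (Sf1: flow source, stroke at near end)
β0 |J1  (J1 flow already set via bond 4)
β2 |J1  (common-f at J1 fixed by 4)
β3 |J2  (C2 outputs effort q/C2)
β5 |R1  (common-e at J2 fixed by 3)

b0 →J1
b1 →J1
b2 →J1
b3 →J2
b4 →Sf1
b5 →R1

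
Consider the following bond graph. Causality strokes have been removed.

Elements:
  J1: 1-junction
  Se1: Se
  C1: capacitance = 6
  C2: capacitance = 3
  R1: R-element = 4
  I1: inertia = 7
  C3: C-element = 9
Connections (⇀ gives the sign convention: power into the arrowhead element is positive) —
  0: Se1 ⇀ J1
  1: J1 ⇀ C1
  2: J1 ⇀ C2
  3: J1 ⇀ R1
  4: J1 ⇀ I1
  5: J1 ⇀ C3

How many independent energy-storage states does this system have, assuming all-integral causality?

4  (C1, C2, C3, I1 all integral)

β0 stroke at J1  (Se1: effort source, stroke at far end)
β1 stroke at J1  (C1 outputs effort q/C1)
β2 stroke at J1  (prefer integral on C2)
β4 stroke at I1  (I1 integral (f out))
β3 stroke at J1  (common-f at J1 fixed by 4)
β5 stroke at J1  (common-f at J1 fixed by 4)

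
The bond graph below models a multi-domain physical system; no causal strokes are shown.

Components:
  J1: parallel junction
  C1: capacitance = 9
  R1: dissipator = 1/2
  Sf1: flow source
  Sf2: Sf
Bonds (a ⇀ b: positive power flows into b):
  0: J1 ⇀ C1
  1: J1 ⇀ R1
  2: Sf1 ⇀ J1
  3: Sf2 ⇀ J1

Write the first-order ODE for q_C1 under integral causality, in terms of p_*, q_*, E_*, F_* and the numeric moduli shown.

dq_C1/dt = F_Sf1 + F_Sf2 - 2*q_C1/9

β2 stroke→Sf1  (Sf1 (Sf) sets flow on bond)
β3 stroke→Sf2  (source Sf2 imposes f)
β0 stroke→J1  (C1: C, integral causality)
β1 stroke→R1  (0-jn J1 has e-setter on 0)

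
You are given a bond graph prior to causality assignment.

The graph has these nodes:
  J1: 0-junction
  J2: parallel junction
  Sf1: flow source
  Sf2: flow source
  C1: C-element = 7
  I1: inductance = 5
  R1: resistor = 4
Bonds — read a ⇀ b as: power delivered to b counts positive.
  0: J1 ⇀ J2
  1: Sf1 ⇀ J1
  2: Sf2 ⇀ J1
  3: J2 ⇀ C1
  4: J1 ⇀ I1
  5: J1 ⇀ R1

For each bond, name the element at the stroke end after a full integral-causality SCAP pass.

β0 |J1
β1 |Sf1
β2 |Sf2
β3 |J2
β4 |I1
β5 |R1

bond 1 stroke at Sf1  (Sf1 fixes flow; stroke at Sf1)
bond 2 stroke at Sf2  (source Sf2 imposes f)
bond 3 stroke at J2  (C1: C, integral causality)
bond 0 stroke at J1  (J2: bond 3 brought effort, rest push out)
bond 4 stroke at I1  (J1: bond 0 brought effort, rest push out)
bond 5 stroke at R1  (0-jn J1 has e-setter on 0)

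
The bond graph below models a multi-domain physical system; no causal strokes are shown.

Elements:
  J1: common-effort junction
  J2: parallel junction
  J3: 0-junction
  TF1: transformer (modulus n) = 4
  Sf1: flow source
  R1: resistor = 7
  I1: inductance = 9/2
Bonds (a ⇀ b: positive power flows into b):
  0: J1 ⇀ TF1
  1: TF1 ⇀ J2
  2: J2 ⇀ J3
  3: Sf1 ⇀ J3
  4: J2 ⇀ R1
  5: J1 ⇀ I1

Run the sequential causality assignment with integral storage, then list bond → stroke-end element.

b0 stroke at J1
b1 stroke at TF1
b2 stroke at J3
b3 stroke at Sf1
b4 stroke at J2
b5 stroke at I1

β3 →Sf1  (Sf1: flow source, stroke at near end)
β2 →J3  (only one effort-in slot at J3)
β5 →I1  (I1: I, integral causality)
β0 →J1  (only one effort-in slot at J1)
β1 →TF1  (TF1: transformer flips bond 0)
β4 →J2  (only one effort-in slot at J2)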